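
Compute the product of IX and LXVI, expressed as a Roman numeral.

IX = 9
LXVI = 66
9 × 66 = 594

DXCIV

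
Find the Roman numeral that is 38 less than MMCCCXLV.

MMCCCXLV = 2345
2345 - 38 = 2307

MMCCCVII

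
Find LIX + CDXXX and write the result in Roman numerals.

LIX = 59
CDXXX = 430
59 + 430 = 489

CDLXXXIX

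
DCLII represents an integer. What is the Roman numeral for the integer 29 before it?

DCLII = 652
652 - 29 = 623

DCXXIII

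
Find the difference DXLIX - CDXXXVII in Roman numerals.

DXLIX = 549
CDXXXVII = 437
549 - 437 = 112

CXII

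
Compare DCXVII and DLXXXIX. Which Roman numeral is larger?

DCXVII = 617
DLXXXIX = 589
617 is larger

DCXVII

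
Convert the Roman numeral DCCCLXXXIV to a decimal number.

DCCCLXXXIV: D=500, C=100, C=100, C=100, L=50, X=10, X=10, X=10, IV=4
500 + 100 + 100 + 100 + 50 + 10 + 10 + 10 + 4 = 884

884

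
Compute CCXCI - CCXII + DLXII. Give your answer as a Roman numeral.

CCXCI = 291, CCXII = 212, DLXII = 562
291 - 212 = 79
79 + 562 = 641

DCXLI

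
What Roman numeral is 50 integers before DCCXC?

DCCXC = 790
790 - 50 = 740

DCCXL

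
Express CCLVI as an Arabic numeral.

CCLVI: C=100, C=100, L=50, V=5, I=1
100 + 100 + 50 + 5 + 1 = 256

256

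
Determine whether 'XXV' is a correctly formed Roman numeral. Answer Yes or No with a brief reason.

'XXV': Check the rules: uses only the symbols I, V, X, L, C, D, M; no symbol is repeated more than three times in a row; V, L and D each appear at most once; no smaller symbol precedes a larger one (values never increase from left to right). Value: X (10) + X (10) + V (5) = 25. So it is a valid standard Roman numeral.

Yes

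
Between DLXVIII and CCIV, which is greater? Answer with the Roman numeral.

DLXVIII = 568
CCIV = 204
568 is larger

DLXVIII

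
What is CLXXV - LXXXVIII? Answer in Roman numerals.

CLXXV = 175
LXXXVIII = 88
175 - 88 = 87

LXXXVII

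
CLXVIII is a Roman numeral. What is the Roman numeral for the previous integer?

CLXVIII = 168, so the previous integer is 168 - 1 = 167

CLXVII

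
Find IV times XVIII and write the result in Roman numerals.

IV = 4
XVIII = 18
4 × 18 = 72

LXXII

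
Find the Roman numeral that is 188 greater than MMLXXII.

MMLXXII = 2072
2072 + 188 = 2260

MMCCLX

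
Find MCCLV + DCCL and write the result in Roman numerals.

MCCLV = 1255
DCCL = 750
1255 + 750 = 2005

MMV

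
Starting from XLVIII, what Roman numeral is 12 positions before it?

XLVIII = 48
48 - 12 = 36

XXXVI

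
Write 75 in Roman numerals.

Convert 75 to Roman numerals:
  75 contains 1×50 (L)
  25 contains 2×10 (XX)
  5 contains 1×5 (V)

LXXV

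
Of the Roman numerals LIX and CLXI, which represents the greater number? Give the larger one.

LIX = 59
CLXI = 161
161 is larger

CLXI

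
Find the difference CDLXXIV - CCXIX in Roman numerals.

CDLXXIV = 474
CCXIX = 219
474 - 219 = 255

CCLV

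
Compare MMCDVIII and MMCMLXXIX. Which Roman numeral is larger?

MMCDVIII = 2408
MMCMLXXIX = 2979
2979 is larger

MMCMLXXIX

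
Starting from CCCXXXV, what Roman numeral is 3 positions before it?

CCCXXXV = 335
335 - 3 = 332

CCCXXXII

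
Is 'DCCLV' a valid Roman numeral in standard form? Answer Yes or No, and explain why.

'DCCLV': Check the rules: uses only the symbols I, V, X, L, C, D, M; no symbol is repeated more than three times in a row; V, L and D each appear at most once; no smaller symbol precedes a larger one (values never increase from left to right). Value: D (500) + C (100) + C (100) + L (50) + V (5) = 755. So it is a valid standard Roman numeral.

Yes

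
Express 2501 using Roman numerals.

Convert 2501 to Roman numerals:
  2501 contains 2×1000 (MM)
  501 contains 1×500 (D)
  1 contains 1×1 (I)

MMDI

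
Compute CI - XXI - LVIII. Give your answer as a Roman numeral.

CI = 101, XXI = 21, LVIII = 58
101 - 21 = 80
80 - 58 = 22

XXII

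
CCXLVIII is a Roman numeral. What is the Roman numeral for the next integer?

CCXLVIII = 248; next is 249

CCXLIX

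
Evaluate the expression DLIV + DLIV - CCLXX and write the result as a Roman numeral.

DLIV = 554, DLIV = 554, CCLXX = 270
554 + 554 = 1108
1108 - 270 = 838

DCCCXXXVIII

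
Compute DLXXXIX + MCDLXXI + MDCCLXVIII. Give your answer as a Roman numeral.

DLXXXIX = 589, MCDLXXI = 1471, MDCCLXVIII = 1768
589 + 1471 = 2060
2060 + 1768 = 3828

MMMDCCCXXVIII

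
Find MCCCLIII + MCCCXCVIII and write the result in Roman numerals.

MCCCLIII = 1353
MCCCXCVIII = 1398
1353 + 1398 = 2751

MMDCCLI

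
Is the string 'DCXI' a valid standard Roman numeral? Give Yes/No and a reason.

'DCXI': Check the rules: uses only the symbols I, V, X, L, C, D, M; no symbol is repeated more than three times in a row; V, L and D each appear at most once; no smaller symbol precedes a larger one (values never increase from left to right). Value: D (500) + C (100) + X (10) + I (1) = 611. So it is a valid standard Roman numeral.

Yes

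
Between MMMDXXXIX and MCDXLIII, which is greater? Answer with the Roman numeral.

MMMDXXXIX = 3539
MCDXLIII = 1443
3539 is larger

MMMDXXXIX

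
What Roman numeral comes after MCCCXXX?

MCCCXXX = 1330, so the next integer is 1330 + 1 = 1331

MCCCXXXI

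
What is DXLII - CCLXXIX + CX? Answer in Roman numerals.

DXLII = 542, CCLXXIX = 279, CX = 110
542 - 279 = 263
263 + 110 = 373

CCCLXXIII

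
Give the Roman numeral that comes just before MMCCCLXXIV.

MMCCCLXXIV = 2374, so the previous integer is 2374 - 1 = 2373

MMCCCLXXIII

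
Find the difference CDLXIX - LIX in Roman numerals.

CDLXIX = 469
LIX = 59
469 - 59 = 410

CDX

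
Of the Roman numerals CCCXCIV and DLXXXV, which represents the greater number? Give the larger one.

CCCXCIV = 394
DLXXXV = 585
585 is larger

DLXXXV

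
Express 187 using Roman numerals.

Convert 187 to Roman numerals:
  187 contains 1×100 (C)
  87 contains 1×50 (L)
  37 contains 3×10 (XXX)
  7 contains 1×5 (V)
  2 contains 2×1 (II)

CLXXXVII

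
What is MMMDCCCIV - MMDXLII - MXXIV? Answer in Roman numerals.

MMMDCCCIV = 3804, MMDXLII = 2542, MXXIV = 1024
3804 - 2542 = 1262
1262 - 1024 = 238

CCXXXVIII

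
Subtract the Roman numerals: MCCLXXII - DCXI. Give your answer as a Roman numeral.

MCCLXXII = 1272
DCXI = 611
1272 - 611 = 661

DCLXI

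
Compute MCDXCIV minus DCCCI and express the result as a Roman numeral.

MCDXCIV = 1494
DCCCI = 801
1494 - 801 = 693

DCXCIII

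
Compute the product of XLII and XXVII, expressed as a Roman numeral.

XLII = 42
XXVII = 27
42 × 27 = 1134

MCXXXIV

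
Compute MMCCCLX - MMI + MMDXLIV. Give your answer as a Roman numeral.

MMCCCLX = 2360, MMI = 2001, MMDXLIV = 2544
2360 - 2001 = 359
359 + 2544 = 2903

MMCMIII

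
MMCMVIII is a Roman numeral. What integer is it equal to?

MMCMVIII: M=1000, M=1000, CM=900, V=5, I=1, I=1, I=1
1000 + 1000 + 900 + 5 + 1 + 1 + 1 = 2908

2908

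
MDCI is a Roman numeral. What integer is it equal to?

MDCI: M=1000, D=500, C=100, I=1
1000 + 500 + 100 + 1 = 1601

1601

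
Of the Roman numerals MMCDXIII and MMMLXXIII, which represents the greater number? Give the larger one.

MMCDXIII = 2413
MMMLXXIII = 3073
3073 is larger

MMMLXXIII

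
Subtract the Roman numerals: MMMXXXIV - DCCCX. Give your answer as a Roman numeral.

MMMXXXIV = 3034
DCCCX = 810
3034 - 810 = 2224

MMCCXXIV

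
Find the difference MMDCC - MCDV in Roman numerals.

MMDCC = 2700
MCDV = 1405
2700 - 1405 = 1295

MCCXCV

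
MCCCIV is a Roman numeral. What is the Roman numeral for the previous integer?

MCCCIV = 1304; previous is 1303

MCCCIII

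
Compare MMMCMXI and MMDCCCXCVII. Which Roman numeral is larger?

MMMCMXI = 3911
MMDCCCXCVII = 2897
3911 is larger

MMMCMXI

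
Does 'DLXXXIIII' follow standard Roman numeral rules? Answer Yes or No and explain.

'DLXXXIIII': More than 3 consecutive I's

No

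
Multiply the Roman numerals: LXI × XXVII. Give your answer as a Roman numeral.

LXI = 61
XXVII = 27
61 × 27 = 1647

MDCXLVII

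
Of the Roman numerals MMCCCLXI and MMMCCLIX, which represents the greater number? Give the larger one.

MMCCCLXI = 2361
MMMCCLIX = 3259
3259 is larger

MMMCCLIX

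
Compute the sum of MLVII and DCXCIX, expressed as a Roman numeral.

MLVII = 1057
DCXCIX = 699
1057 + 699 = 1756

MDCCLVI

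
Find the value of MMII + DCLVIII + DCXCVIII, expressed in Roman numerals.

MMII = 2002, DCLVIII = 658, DCXCVIII = 698
2002 + 658 = 2660
2660 + 698 = 3358

MMMCCCLVIII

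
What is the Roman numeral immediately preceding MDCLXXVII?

MDCLXXVII = 1677, so the previous integer is 1677 - 1 = 1676

MDCLXXVI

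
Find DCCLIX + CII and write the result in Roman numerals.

DCCLIX = 759
CII = 102
759 + 102 = 861

DCCCLXI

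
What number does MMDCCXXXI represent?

MMDCCXXXI: M=1000, M=1000, D=500, C=100, C=100, X=10, X=10, X=10, I=1
1000 + 1000 + 500 + 100 + 100 + 10 + 10 + 10 + 1 = 2731

2731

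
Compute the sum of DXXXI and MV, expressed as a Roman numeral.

DXXXI = 531
MV = 1005
531 + 1005 = 1536

MDXXXVI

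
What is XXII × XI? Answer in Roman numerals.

XXII = 22
XI = 11
22 × 11 = 242

CCXLII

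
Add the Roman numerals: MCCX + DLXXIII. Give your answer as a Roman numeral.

MCCX = 1210
DLXXIII = 573
1210 + 573 = 1783

MDCCLXXXIII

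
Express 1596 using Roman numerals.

Convert 1596 to Roman numerals:
  1596 contains 1×1000 (M)
  596 contains 1×500 (D)
  96 contains 1×90 (XC)
  6 contains 1×5 (V)
  1 contains 1×1 (I)

MDXCVI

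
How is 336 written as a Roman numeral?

Convert 336 to Roman numerals:
  336 contains 3×100 (CCC)
  36 contains 3×10 (XXX)
  6 contains 1×5 (V)
  1 contains 1×1 (I)

CCCXXXVI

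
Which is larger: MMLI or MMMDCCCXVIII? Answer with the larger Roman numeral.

MMLI = 2051
MMMDCCCXVIII = 3818
3818 is larger

MMMDCCCXVIII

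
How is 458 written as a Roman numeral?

Convert 458 to Roman numerals:
  458 contains 1×400 (CD)
  58 contains 1×50 (L)
  8 contains 1×5 (V)
  3 contains 3×1 (III)

CDLVIII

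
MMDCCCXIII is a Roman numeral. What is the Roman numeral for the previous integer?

MMDCCCXIII = 2813; previous is 2812

MMDCCCXII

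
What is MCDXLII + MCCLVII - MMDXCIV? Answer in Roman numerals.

MCDXLII = 1442, MCCLVII = 1257, MMDXCIV = 2594
1442 + 1257 = 2699
2699 - 2594 = 105

CV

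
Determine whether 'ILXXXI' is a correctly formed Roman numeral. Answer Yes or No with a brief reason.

'ILXXXI': Invalid subtractive combination: IL

No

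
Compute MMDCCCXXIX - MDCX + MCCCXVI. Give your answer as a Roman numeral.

MMDCCCXXIX = 2829, MDCX = 1610, MCCCXVI = 1316
2829 - 1610 = 1219
1219 + 1316 = 2535

MMDXXXV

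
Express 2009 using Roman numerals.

Convert 2009 to Roman numerals:
  2009 contains 2×1000 (MM)
  9 contains 1×9 (IX)

MMIX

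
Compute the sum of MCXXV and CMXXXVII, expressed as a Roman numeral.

MCXXV = 1125
CMXXXVII = 937
1125 + 937 = 2062

MMLXII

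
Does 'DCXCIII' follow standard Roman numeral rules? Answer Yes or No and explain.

'DCXCIII': Check the rules: uses only the symbols I, V, X, L, C, D, M; no symbol is repeated more than three times in a row; V, L and D each appear at most once; the only place a smaller symbol precedes a larger one is the allowed subtractive pair XC, the symbol right after such a pair (if any) is smaller than the pair's first symbol, and otherwise the values never increase from left to right. Value: D (500) + C (100) + XC (90) + I (1) + I (1) + I (1) = 693. So it is a valid standard Roman numeral.

Yes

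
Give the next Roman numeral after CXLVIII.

CXLVIII = 148; next is 149

CXLIX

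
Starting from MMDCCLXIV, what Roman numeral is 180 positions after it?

MMDCCLXIV = 2764
2764 + 180 = 2944

MMCMXLIV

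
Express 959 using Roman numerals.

Convert 959 to Roman numerals:
  959 contains 1×900 (CM)
  59 contains 1×50 (L)
  9 contains 1×9 (IX)

CMLIX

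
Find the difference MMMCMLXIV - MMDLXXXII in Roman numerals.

MMMCMLXIV = 3964
MMDLXXXII = 2582
3964 - 2582 = 1382

MCCCLXXXII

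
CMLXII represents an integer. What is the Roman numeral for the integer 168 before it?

CMLXII = 962
962 - 168 = 794

DCCXCIV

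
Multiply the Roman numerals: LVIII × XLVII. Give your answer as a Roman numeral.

LVIII = 58
XLVII = 47
58 × 47 = 2726

MMDCCXXVI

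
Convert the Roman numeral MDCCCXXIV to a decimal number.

MDCCCXXIV: M=1000, D=500, C=100, C=100, C=100, X=10, X=10, IV=4
1000 + 500 + 100 + 100 + 100 + 10 + 10 + 4 = 1824

1824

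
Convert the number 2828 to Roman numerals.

Convert 2828 to Roman numerals:
  2828 contains 2×1000 (MM)
  828 contains 1×500 (D)
  328 contains 3×100 (CCC)
  28 contains 2×10 (XX)
  8 contains 1×5 (V)
  3 contains 3×1 (III)

MMDCCCXXVIII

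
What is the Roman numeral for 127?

Convert 127 to Roman numerals:
  127 contains 1×100 (C)
  27 contains 2×10 (XX)
  7 contains 1×5 (V)
  2 contains 2×1 (II)

CXXVII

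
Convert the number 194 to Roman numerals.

Convert 194 to Roman numerals:
  194 contains 1×100 (C)
  94 contains 1×90 (XC)
  4 contains 1×4 (IV)

CXCIV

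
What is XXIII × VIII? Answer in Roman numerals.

XXIII = 23
VIII = 8
23 × 8 = 184

CLXXXIV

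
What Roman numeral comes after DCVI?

DCVI = 606; next is 607

DCVII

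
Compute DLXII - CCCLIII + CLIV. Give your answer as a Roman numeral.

DLXII = 562, CCCLIII = 353, CLIV = 154
562 - 353 = 209
209 + 154 = 363

CCCLXIII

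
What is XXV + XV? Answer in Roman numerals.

XXV = 25
XV = 15
25 + 15 = 40

XL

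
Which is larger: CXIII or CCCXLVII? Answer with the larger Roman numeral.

CXIII = 113
CCCXLVII = 347
347 is larger

CCCXLVII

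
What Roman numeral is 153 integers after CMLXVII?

CMLXVII = 967
967 + 153 = 1120

MCXX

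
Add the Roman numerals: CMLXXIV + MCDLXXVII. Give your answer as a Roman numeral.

CMLXXIV = 974
MCDLXXVII = 1477
974 + 1477 = 2451

MMCDLI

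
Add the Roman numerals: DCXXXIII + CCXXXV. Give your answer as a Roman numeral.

DCXXXIII = 633
CCXXXV = 235
633 + 235 = 868

DCCCLXVIII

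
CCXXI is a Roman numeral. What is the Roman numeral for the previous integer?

CCXXI = 221; previous is 220

CCXX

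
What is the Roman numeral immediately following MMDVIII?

MMDVIII = 2508, so the next integer is 2508 + 1 = 2509

MMDIX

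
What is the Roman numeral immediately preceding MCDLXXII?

MCDLXXII = 1472; previous is 1471

MCDLXXI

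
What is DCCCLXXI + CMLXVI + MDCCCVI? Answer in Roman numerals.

DCCCLXXI = 871, CMLXVI = 966, MDCCCVI = 1806
871 + 966 = 1837
1837 + 1806 = 3643

MMMDCXLIII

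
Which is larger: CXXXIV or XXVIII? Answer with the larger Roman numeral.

CXXXIV = 134
XXVIII = 28
134 is larger

CXXXIV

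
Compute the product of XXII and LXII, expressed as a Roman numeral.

XXII = 22
LXII = 62
22 × 62 = 1364

MCCCLXIV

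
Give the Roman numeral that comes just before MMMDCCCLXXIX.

MMMDCCCLXXIX = 3879; previous is 3878

MMMDCCCLXXVIII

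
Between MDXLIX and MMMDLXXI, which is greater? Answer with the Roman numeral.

MDXLIX = 1549
MMMDLXXI = 3571
3571 is larger

MMMDLXXI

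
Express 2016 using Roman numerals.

Convert 2016 to Roman numerals:
  2016 contains 2×1000 (MM)
  16 contains 1×10 (X)
  6 contains 1×5 (V)
  1 contains 1×1 (I)

MMXVI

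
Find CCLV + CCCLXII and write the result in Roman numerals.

CCLV = 255
CCCLXII = 362
255 + 362 = 617

DCXVII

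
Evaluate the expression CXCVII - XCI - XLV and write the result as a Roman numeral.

CXCVII = 197, XCI = 91, XLV = 45
197 - 91 = 106
106 - 45 = 61

LXI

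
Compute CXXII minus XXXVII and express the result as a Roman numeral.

CXXII = 122
XXXVII = 37
122 - 37 = 85

LXXXV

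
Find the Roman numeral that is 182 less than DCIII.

DCIII = 603
603 - 182 = 421

CDXXI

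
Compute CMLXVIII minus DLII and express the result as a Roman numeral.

CMLXVIII = 968
DLII = 552
968 - 552 = 416

CDXVI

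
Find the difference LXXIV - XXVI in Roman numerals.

LXXIV = 74
XXVI = 26
74 - 26 = 48

XLVIII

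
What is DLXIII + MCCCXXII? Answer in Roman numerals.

DLXIII = 563
MCCCXXII = 1322
563 + 1322 = 1885

MDCCCLXXXV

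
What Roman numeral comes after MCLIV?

MCLIV = 1154, so the next integer is 1154 + 1 = 1155

MCLV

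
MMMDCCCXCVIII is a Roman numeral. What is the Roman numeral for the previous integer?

MMMDCCCXCVIII = 3898; previous is 3897

MMMDCCCXCVII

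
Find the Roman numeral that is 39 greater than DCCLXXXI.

DCCLXXXI = 781
781 + 39 = 820

DCCCXX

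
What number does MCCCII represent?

MCCCII: M=1000, C=100, C=100, C=100, I=1, I=1
1000 + 100 + 100 + 100 + 1 + 1 = 1302

1302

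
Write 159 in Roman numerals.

Convert 159 to Roman numerals:
  159 contains 1×100 (C)
  59 contains 1×50 (L)
  9 contains 1×9 (IX)

CLIX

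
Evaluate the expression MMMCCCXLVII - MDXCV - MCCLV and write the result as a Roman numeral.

MMMCCCXLVII = 3347, MDXCV = 1595, MCCLV = 1255
3347 - 1595 = 1752
1752 - 1255 = 497

CDXCVII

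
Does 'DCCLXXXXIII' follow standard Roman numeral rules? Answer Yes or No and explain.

'DCCLXXXXIII': More than 3 consecutive X's

No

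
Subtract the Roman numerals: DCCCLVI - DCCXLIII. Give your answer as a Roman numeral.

DCCCLVI = 856
DCCXLIII = 743
856 - 743 = 113

CXIII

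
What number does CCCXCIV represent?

CCCXCIV: C=100, C=100, C=100, XC=90, IV=4
100 + 100 + 100 + 90 + 4 = 394

394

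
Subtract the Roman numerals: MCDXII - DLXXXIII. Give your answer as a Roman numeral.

MCDXII = 1412
DLXXXIII = 583
1412 - 583 = 829

DCCCXXIX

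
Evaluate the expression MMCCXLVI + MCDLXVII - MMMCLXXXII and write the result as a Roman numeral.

MMCCXLVI = 2246, MCDLXVII = 1467, MMMCLXXXII = 3182
2246 + 1467 = 3713
3713 - 3182 = 531

DXXXI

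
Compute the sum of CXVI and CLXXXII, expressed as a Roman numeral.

CXVI = 116
CLXXXII = 182
116 + 182 = 298

CCXCVIII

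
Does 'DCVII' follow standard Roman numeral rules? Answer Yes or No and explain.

'DCVII': Check the rules: uses only the symbols I, V, X, L, C, D, M; no symbol is repeated more than three times in a row; V, L and D each appear at most once; no smaller symbol precedes a larger one (values never increase from left to right). Value: D (500) + C (100) + V (5) + I (1) + I (1) = 607. So it is a valid standard Roman numeral.

Yes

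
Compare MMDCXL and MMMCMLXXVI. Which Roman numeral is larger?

MMDCXL = 2640
MMMCMLXXVI = 3976
3976 is larger

MMMCMLXXVI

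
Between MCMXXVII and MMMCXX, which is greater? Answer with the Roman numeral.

MCMXXVII = 1927
MMMCXX = 3120
3120 is larger

MMMCXX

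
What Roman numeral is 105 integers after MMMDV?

MMMDV = 3505
3505 + 105 = 3610

MMMDCX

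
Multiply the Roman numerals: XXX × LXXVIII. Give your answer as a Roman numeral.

XXX = 30
LXXVIII = 78
30 × 78 = 2340

MMCCCXL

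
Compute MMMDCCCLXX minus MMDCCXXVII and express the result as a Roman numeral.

MMMDCCCLXX = 3870
MMDCCXXVII = 2727
3870 - 2727 = 1143

MCXLIII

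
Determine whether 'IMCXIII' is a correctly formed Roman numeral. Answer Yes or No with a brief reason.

'IMCXIII': Invalid subtractive combination: IM

No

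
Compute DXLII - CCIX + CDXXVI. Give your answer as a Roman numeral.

DXLII = 542, CCIX = 209, CDXXVI = 426
542 - 209 = 333
333 + 426 = 759

DCCLIX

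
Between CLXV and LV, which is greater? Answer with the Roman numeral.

CLXV = 165
LV = 55
165 is larger

CLXV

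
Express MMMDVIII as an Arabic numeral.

MMMDVIII: M=1000, M=1000, M=1000, D=500, V=5, I=1, I=1, I=1
1000 + 1000 + 1000 + 500 + 5 + 1 + 1 + 1 = 3508

3508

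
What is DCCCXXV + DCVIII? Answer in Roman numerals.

DCCCXXV = 825
DCVIII = 608
825 + 608 = 1433

MCDXXXIII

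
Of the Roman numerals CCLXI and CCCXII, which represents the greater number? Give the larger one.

CCLXI = 261
CCCXII = 312
312 is larger

CCCXII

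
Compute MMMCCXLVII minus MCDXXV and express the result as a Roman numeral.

MMMCCXLVII = 3247
MCDXXV = 1425
3247 - 1425 = 1822

MDCCCXXII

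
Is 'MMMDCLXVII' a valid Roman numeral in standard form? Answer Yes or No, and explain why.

'MMMDCLXVII': Check the rules: uses only the symbols I, V, X, L, C, D, M; no symbol is repeated more than three times in a row; V, L and D each appear at most once; no smaller symbol precedes a larger one (values never increase from left to right). Value: M (1000) + M (1000) + M (1000) + D (500) + C (100) + L (50) + X (10) + V (5) + I (1) + I (1) = 3667. So it is a valid standard Roman numeral.

Yes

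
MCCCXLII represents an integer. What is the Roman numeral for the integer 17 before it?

MCCCXLII = 1342
1342 - 17 = 1325

MCCCXXV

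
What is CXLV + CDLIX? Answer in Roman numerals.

CXLV = 145
CDLIX = 459
145 + 459 = 604

DCIV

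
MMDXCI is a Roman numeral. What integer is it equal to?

MMDXCI: M=1000, M=1000, D=500, XC=90, I=1
1000 + 1000 + 500 + 90 + 1 = 2591

2591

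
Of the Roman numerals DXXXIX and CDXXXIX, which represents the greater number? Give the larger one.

DXXXIX = 539
CDXXXIX = 439
539 is larger

DXXXIX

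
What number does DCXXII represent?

DCXXII: D=500, C=100, X=10, X=10, I=1, I=1
500 + 100 + 10 + 10 + 1 + 1 = 622

622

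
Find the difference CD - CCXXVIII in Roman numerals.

CD = 400
CCXXVIII = 228
400 - 228 = 172

CLXXII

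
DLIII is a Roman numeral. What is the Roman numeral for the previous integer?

DLIII = 553, so the previous integer is 553 - 1 = 552

DLII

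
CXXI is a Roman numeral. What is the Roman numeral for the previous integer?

CXXI = 121, so the previous integer is 121 - 1 = 120

CXX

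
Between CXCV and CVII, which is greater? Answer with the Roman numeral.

CXCV = 195
CVII = 107
195 is larger

CXCV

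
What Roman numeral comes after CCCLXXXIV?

CCCLXXXIV = 384, so the next integer is 384 + 1 = 385

CCCLXXXV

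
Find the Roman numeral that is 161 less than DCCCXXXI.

DCCCXXXI = 831
831 - 161 = 670

DCLXX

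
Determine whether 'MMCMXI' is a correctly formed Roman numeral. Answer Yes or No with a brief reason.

'MMCMXI': Check the rules: uses only the symbols I, V, X, L, C, D, M; no symbol is repeated more than three times in a row; V, L and D each appear at most once; the only place a smaller symbol precedes a larger one is the allowed subtractive pair CM, the symbol right after such a pair (if any) is smaller than the pair's first symbol, and otherwise the values never increase from left to right. Value: M (1000) + M (1000) + CM (900) + X (10) + I (1) = 2911. So it is a valid standard Roman numeral.

Yes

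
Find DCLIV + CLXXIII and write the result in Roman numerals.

DCLIV = 654
CLXXIII = 173
654 + 173 = 827

DCCCXXVII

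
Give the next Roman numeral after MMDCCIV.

MMDCCIV = 2704, so the next integer is 2704 + 1 = 2705

MMDCCV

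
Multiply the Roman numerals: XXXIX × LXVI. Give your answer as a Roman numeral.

XXXIX = 39
LXVI = 66
39 × 66 = 2574

MMDLXXIV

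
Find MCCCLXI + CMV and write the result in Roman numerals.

MCCCLXI = 1361
CMV = 905
1361 + 905 = 2266

MMCCLXVI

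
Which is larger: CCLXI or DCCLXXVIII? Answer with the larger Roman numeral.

CCLXI = 261
DCCLXXVIII = 778
778 is larger

DCCLXXVIII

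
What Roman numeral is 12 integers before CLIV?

CLIV = 154
154 - 12 = 142

CXLII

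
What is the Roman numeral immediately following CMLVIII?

CMLVIII = 958, so the next integer is 958 + 1 = 959

CMLIX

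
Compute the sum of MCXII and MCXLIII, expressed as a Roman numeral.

MCXII = 1112
MCXLIII = 1143
1112 + 1143 = 2255

MMCCLV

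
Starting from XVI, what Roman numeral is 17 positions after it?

XVI = 16
16 + 17 = 33

XXXIII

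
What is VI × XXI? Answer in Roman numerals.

VI = 6
XXI = 21
6 × 21 = 126

CXXVI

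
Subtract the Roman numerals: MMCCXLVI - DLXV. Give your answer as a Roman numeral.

MMCCXLVI = 2246
DLXV = 565
2246 - 565 = 1681

MDCLXXXI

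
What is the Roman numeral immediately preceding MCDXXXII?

MCDXXXII = 1432, so the previous integer is 1432 - 1 = 1431

MCDXXXI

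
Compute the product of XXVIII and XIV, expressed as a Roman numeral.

XXVIII = 28
XIV = 14
28 × 14 = 392

CCCXCII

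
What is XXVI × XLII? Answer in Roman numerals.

XXVI = 26
XLII = 42
26 × 42 = 1092

MXCII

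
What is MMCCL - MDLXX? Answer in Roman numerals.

MMCCL = 2250
MDLXX = 1570
2250 - 1570 = 680

DCLXXX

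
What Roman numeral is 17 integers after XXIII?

XXIII = 23
23 + 17 = 40

XL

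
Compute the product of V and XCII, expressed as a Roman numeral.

V = 5
XCII = 92
5 × 92 = 460

CDLX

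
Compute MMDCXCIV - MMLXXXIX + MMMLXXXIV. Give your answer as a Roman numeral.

MMDCXCIV = 2694, MMLXXXIX = 2089, MMMLXXXIV = 3084
2694 - 2089 = 605
605 + 3084 = 3689

MMMDCLXXXIX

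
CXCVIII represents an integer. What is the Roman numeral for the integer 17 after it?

CXCVIII = 198
198 + 17 = 215

CCXV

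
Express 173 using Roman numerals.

Convert 173 to Roman numerals:
  173 contains 1×100 (C)
  73 contains 1×50 (L)
  23 contains 2×10 (XX)
  3 contains 3×1 (III)

CLXXIII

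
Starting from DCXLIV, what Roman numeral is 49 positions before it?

DCXLIV = 644
644 - 49 = 595

DXCV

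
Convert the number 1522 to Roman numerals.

Convert 1522 to Roman numerals:
  1522 contains 1×1000 (M)
  522 contains 1×500 (D)
  22 contains 2×10 (XX)
  2 contains 2×1 (II)

MDXXII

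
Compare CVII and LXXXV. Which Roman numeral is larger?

CVII = 107
LXXXV = 85
107 is larger

CVII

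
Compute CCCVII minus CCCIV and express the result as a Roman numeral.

CCCVII = 307
CCCIV = 304
307 - 304 = 3

III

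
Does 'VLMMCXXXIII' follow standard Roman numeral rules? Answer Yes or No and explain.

'VLMMCXXXIII': Invalid subtractive combination: VL

No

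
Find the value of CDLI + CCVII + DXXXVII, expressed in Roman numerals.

CDLI = 451, CCVII = 207, DXXXVII = 537
451 + 207 = 658
658 + 537 = 1195

MCXCV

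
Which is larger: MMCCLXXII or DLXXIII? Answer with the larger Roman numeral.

MMCCLXXII = 2272
DLXXIII = 573
2272 is larger

MMCCLXXII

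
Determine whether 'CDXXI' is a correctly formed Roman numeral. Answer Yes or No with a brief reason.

'CDXXI': Check the rules: uses only the symbols I, V, X, L, C, D, M; no symbol is repeated more than three times in a row; V, L and D each appear at most once; the only place a smaller symbol precedes a larger one is the allowed subtractive pair CD, the symbol right after such a pair (if any) is smaller than the pair's first symbol, and otherwise the values never increase from left to right. Value: CD (400) + X (10) + X (10) + I (1) = 421. So it is a valid standard Roman numeral.

Yes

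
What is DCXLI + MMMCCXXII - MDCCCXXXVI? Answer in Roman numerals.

DCXLI = 641, MMMCCXXII = 3222, MDCCCXXXVI = 1836
641 + 3222 = 3863
3863 - 1836 = 2027

MMXXVII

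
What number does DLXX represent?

DLXX: D=500, L=50, X=10, X=10
500 + 50 + 10 + 10 = 570

570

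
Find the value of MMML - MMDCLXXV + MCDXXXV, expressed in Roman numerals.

MMML = 3050, MMDCLXXV = 2675, MCDXXXV = 1435
3050 - 2675 = 375
375 + 1435 = 1810

MDCCCX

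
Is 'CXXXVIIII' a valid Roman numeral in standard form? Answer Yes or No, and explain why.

'CXXXVIIII': More than 3 consecutive I's

No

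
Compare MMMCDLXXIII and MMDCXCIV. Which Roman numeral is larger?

MMMCDLXXIII = 3473
MMDCXCIV = 2694
3473 is larger

MMMCDLXXIII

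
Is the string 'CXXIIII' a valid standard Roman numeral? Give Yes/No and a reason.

'CXXIIII': More than 3 consecutive I's

No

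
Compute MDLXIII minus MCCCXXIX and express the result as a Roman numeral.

MDLXIII = 1563
MCCCXXIX = 1329
1563 - 1329 = 234

CCXXXIV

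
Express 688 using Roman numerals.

Convert 688 to Roman numerals:
  688 contains 1×500 (D)
  188 contains 1×100 (C)
  88 contains 1×50 (L)
  38 contains 3×10 (XXX)
  8 contains 1×5 (V)
  3 contains 3×1 (III)

DCLXXXVIII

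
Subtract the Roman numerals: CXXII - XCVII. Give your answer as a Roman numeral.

CXXII = 122
XCVII = 97
122 - 97 = 25

XXV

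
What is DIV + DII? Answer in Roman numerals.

DIV = 504
DII = 502
504 + 502 = 1006

MVI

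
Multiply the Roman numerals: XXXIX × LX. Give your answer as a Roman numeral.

XXXIX = 39
LX = 60
39 × 60 = 2340

MMCCCXL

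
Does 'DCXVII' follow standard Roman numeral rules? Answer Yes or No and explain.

'DCXVII': Check the rules: uses only the symbols I, V, X, L, C, D, M; no symbol is repeated more than three times in a row; V, L and D each appear at most once; no smaller symbol precedes a larger one (values never increase from left to right). Value: D (500) + C (100) + X (10) + V (5) + I (1) + I (1) = 617. So it is a valid standard Roman numeral.

Yes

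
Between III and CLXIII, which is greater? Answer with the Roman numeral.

III = 3
CLXIII = 163
163 is larger

CLXIII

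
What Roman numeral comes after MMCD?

MMCD = 2400, so the next integer is 2400 + 1 = 2401

MMCDI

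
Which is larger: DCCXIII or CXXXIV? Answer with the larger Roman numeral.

DCCXIII = 713
CXXXIV = 134
713 is larger

DCCXIII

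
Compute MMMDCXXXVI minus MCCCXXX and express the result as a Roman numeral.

MMMDCXXXVI = 3636
MCCCXXX = 1330
3636 - 1330 = 2306

MMCCCVI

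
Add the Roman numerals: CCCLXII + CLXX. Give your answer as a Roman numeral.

CCCLXII = 362
CLXX = 170
362 + 170 = 532

DXXXII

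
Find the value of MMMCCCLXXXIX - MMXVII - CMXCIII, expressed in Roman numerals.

MMMCCCLXXXIX = 3389, MMXVII = 2017, CMXCIII = 993
3389 - 2017 = 1372
1372 - 993 = 379

CCCLXXIX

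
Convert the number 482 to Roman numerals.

Convert 482 to Roman numerals:
  482 contains 1×400 (CD)
  82 contains 1×50 (L)
  32 contains 3×10 (XXX)
  2 contains 2×1 (II)

CDLXXXII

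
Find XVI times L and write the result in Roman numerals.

XVI = 16
L = 50
16 × 50 = 800

DCCC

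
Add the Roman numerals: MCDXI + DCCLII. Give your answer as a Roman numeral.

MCDXI = 1411
DCCLII = 752
1411 + 752 = 2163

MMCLXIII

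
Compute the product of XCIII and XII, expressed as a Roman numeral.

XCIII = 93
XII = 12
93 × 12 = 1116

MCXVI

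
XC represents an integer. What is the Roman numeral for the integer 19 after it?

XC = 90
90 + 19 = 109

CIX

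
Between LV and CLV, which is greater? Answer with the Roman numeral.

LV = 55
CLV = 155
155 is larger

CLV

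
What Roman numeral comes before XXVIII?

XXVIII = 28, so the previous integer is 28 - 1 = 27

XXVII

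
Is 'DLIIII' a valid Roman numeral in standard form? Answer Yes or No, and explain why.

'DLIIII': More than 3 consecutive I's

No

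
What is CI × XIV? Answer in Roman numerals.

CI = 101
XIV = 14
101 × 14 = 1414

MCDXIV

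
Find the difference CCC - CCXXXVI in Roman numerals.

CCC = 300
CCXXXVI = 236
300 - 236 = 64

LXIV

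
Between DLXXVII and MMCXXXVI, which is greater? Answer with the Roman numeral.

DLXXVII = 577
MMCXXXVI = 2136
2136 is larger

MMCXXXVI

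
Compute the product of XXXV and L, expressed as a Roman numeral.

XXXV = 35
L = 50
35 × 50 = 1750

MDCCL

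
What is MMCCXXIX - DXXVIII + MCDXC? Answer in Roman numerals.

MMCCXXIX = 2229, DXXVIII = 528, MCDXC = 1490
2229 - 528 = 1701
1701 + 1490 = 3191

MMMCXCI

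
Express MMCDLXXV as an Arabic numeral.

MMCDLXXV: M=1000, M=1000, CD=400, L=50, X=10, X=10, V=5
1000 + 1000 + 400 + 50 + 10 + 10 + 5 = 2475

2475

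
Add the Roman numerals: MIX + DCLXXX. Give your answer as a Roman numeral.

MIX = 1009
DCLXXX = 680
1009 + 680 = 1689

MDCLXXXIX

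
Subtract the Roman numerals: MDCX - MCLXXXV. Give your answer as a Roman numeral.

MDCX = 1610
MCLXXXV = 1185
1610 - 1185 = 425

CDXXV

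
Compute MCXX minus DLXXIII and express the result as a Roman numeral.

MCXX = 1120
DLXXIII = 573
1120 - 573 = 547

DXLVII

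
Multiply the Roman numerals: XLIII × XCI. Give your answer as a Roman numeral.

XLIII = 43
XCI = 91
43 × 91 = 3913

MMMCMXIII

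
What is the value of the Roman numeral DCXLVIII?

DCXLVIII: D=500, C=100, XL=40, V=5, I=1, I=1, I=1
500 + 100 + 40 + 5 + 1 + 1 + 1 = 648

648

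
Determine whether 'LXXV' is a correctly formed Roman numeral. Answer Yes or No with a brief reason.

'LXXV': Check the rules: uses only the symbols I, V, X, L, C, D, M; no symbol is repeated more than three times in a row; V, L and D each appear at most once; no smaller symbol precedes a larger one (values never increase from left to right). Value: L (50) + X (10) + X (10) + V (5) = 75. So it is a valid standard Roman numeral.

Yes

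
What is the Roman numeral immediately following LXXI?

LXXI = 71; next is 72

LXXII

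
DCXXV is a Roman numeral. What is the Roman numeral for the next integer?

DCXXV = 625; next is 626

DCXXVI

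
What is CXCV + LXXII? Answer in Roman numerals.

CXCV = 195
LXXII = 72
195 + 72 = 267

CCLXVII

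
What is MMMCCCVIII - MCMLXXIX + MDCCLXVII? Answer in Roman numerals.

MMMCCCVIII = 3308, MCMLXXIX = 1979, MDCCLXVII = 1767
3308 - 1979 = 1329
1329 + 1767 = 3096

MMMXCVI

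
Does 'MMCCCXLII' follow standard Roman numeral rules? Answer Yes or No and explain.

'MMCCCXLII': Check the rules: uses only the symbols I, V, X, L, C, D, M; no symbol is repeated more than three times in a row; V, L and D each appear at most once; the only place a smaller symbol precedes a larger one is the allowed subtractive pair XL, the symbol right after such a pair (if any) is smaller than the pair's first symbol, and otherwise the values never increase from left to right. Value: M (1000) + M (1000) + C (100) + C (100) + C (100) + XL (40) + I (1) + I (1) = 2342. So it is a valid standard Roman numeral.

Yes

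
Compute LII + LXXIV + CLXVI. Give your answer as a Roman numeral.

LII = 52, LXXIV = 74, CLXVI = 166
52 + 74 = 126
126 + 166 = 292

CCXCII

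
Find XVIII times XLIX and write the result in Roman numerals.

XVIII = 18
XLIX = 49
18 × 49 = 882

DCCCLXXXII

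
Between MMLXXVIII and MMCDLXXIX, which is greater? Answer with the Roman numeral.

MMLXXVIII = 2078
MMCDLXXIX = 2479
2479 is larger

MMCDLXXIX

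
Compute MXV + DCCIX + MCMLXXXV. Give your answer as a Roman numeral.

MXV = 1015, DCCIX = 709, MCMLXXXV = 1985
1015 + 709 = 1724
1724 + 1985 = 3709

MMMDCCIX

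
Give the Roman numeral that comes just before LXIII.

LXIII = 63; previous is 62

LXII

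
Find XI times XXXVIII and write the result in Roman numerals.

XI = 11
XXXVIII = 38
11 × 38 = 418

CDXVIII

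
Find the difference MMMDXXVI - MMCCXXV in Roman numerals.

MMMDXXVI = 3526
MMCCXXV = 2225
3526 - 2225 = 1301

MCCCI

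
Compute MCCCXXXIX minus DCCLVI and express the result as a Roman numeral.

MCCCXXXIX = 1339
DCCLVI = 756
1339 - 756 = 583

DLXXXIII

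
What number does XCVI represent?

XCVI: XC=90, V=5, I=1
90 + 5 + 1 = 96

96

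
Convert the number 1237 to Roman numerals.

Convert 1237 to Roman numerals:
  1237 contains 1×1000 (M)
  237 contains 2×100 (CC)
  37 contains 3×10 (XXX)
  7 contains 1×5 (V)
  2 contains 2×1 (II)

MCCXXXVII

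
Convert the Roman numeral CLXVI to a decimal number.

CLXVI: C=100, L=50, X=10, V=5, I=1
100 + 50 + 10 + 5 + 1 = 166

166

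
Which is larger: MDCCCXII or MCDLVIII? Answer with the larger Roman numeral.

MDCCCXII = 1812
MCDLVIII = 1458
1812 is larger

MDCCCXII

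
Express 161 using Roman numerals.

Convert 161 to Roman numerals:
  161 contains 1×100 (C)
  61 contains 1×50 (L)
  11 contains 1×10 (X)
  1 contains 1×1 (I)

CLXI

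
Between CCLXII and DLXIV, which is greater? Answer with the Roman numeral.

CCLXII = 262
DLXIV = 564
564 is larger

DLXIV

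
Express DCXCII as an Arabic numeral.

DCXCII: D=500, C=100, XC=90, I=1, I=1
500 + 100 + 90 + 1 + 1 = 692

692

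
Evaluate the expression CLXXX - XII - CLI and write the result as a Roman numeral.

CLXXX = 180, XII = 12, CLI = 151
180 - 12 = 168
168 - 151 = 17

XVII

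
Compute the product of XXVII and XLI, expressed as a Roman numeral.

XXVII = 27
XLI = 41
27 × 41 = 1107

MCVII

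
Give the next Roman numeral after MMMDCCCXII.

MMMDCCCXII = 3812, so the next integer is 3812 + 1 = 3813

MMMDCCCXIII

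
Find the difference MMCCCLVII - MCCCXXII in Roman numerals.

MMCCCLVII = 2357
MCCCXXII = 1322
2357 - 1322 = 1035

MXXXV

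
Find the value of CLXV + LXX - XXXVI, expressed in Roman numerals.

CLXV = 165, LXX = 70, XXXVI = 36
165 + 70 = 235
235 - 36 = 199

CXCIX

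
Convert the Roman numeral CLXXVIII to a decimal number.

CLXXVIII: C=100, L=50, X=10, X=10, V=5, I=1, I=1, I=1
100 + 50 + 10 + 10 + 5 + 1 + 1 + 1 = 178

178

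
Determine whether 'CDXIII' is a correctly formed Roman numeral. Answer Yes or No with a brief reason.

'CDXIII': Check the rules: uses only the symbols I, V, X, L, C, D, M; no symbol is repeated more than three times in a row; V, L and D each appear at most once; the only place a smaller symbol precedes a larger one is the allowed subtractive pair CD, the symbol right after such a pair (if any) is smaller than the pair's first symbol, and otherwise the values never increase from left to right. Value: CD (400) + X (10) + I (1) + I (1) + I (1) = 413. So it is a valid standard Roman numeral.

Yes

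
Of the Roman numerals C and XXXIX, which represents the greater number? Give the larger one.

C = 100
XXXIX = 39
100 is larger

C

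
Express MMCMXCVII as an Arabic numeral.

MMCMXCVII: M=1000, M=1000, CM=900, XC=90, V=5, I=1, I=1
1000 + 1000 + 900 + 90 + 5 + 1 + 1 = 2997

2997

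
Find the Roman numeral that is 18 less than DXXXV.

DXXXV = 535
535 - 18 = 517

DXVII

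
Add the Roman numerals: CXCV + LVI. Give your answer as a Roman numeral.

CXCV = 195
LVI = 56
195 + 56 = 251

CCLI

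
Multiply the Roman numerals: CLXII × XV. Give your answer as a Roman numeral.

CLXII = 162
XV = 15
162 × 15 = 2430

MMCDXXX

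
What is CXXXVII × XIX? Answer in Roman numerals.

CXXXVII = 137
XIX = 19
137 × 19 = 2603

MMDCIII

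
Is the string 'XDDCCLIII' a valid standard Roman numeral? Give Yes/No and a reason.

'XDDCCLIII': D should not appear more than once

No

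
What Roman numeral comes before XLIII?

XLIII = 43; previous is 42

XLII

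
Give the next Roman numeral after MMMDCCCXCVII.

MMMDCCCXCVII = 3897; next is 3898

MMMDCCCXCVIII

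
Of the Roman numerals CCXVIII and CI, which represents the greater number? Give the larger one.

CCXVIII = 218
CI = 101
218 is larger

CCXVIII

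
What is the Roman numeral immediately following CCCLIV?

CCCLIV = 354, so the next integer is 354 + 1 = 355

CCCLV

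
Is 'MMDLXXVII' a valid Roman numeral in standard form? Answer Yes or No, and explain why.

'MMDLXXVII': Check the rules: uses only the symbols I, V, X, L, C, D, M; no symbol is repeated more than three times in a row; V, L and D each appear at most once; no smaller symbol precedes a larger one (values never increase from left to right). Value: M (1000) + M (1000) + D (500) + L (50) + X (10) + X (10) + V (5) + I (1) + I (1) = 2577. So it is a valid standard Roman numeral.

Yes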